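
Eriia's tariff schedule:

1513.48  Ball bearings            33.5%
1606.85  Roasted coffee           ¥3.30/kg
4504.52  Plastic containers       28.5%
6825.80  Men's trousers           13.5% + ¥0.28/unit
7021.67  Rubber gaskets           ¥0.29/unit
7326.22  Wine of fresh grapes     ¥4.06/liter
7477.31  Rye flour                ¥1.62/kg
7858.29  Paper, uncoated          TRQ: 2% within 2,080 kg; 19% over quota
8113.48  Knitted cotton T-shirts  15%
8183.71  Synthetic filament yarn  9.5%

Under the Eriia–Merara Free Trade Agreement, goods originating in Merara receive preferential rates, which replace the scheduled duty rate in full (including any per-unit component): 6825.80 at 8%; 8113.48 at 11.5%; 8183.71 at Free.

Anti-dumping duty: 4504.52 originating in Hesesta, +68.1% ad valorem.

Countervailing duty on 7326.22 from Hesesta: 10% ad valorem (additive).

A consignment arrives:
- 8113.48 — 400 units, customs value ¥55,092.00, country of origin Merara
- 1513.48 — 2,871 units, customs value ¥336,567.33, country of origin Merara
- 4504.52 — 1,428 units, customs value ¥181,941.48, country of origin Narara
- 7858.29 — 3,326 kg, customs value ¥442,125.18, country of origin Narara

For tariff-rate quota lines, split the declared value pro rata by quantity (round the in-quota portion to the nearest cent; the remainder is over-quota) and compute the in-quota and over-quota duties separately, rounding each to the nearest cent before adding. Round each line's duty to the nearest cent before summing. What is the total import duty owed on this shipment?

¥207,938.70

Line 1 (8113.48, Merara, 400 units, ¥55,092.00):
Base rate for 8113.48 is 15%.
Origin Merara qualifies under the Eriia–Merara agreement and 8113.48 is covered: preferential rate 11.5% applies instead.
Duty = ¥55,092.00 × 11.5% = ¥6,335.58.
Line 2 (1513.48, Merara, 2,871 units, ¥336,567.33):
Base rate for 1513.48 is 33.5%.
Origin Merara is the FTA partner but 1513.48 is not on the preference list; base rate stands.
Duty = ¥336,567.33 × 33.5% = ¥112,750.06.
Line 3 (4504.52, Narara, 1,428 units, ¥181,941.48):
Base rate for 4504.52 is 28.5%.
The additional-duty order on 4504.52 targets Hesesta, not Narara; it does not apply.
Duty = ¥181,941.48 × 28.5% = ¥51,853.32.
Line 4 (7858.29, Narara, 3,326 kg, ¥442,125.18):
Code 7858.29 is under a tariff-rate quota (threshold 2,080 kg). In-quota: 2,080 kg at 2%; over-quota: 1,246 kg at 19%.
Pro-rata value split: in-quota = ¥442,125.18 × 2,080/3,326 = ¥276,494.40; over-quota = ¥442,125.18 − ¥276,494.40 = ¥165,630.78.
In-quota duty = ¥276,494.40 × 2% = ¥5,529.89. Over-quota duty = ¥165,630.78 × 19% = ¥31,469.85.
Line duty = ¥5,529.89 + ¥31,469.85 = ¥36,999.74.
Total = ¥6,335.58 + ¥112,750.06 + ¥51,853.32 + ¥36,999.74 = ¥207,938.70.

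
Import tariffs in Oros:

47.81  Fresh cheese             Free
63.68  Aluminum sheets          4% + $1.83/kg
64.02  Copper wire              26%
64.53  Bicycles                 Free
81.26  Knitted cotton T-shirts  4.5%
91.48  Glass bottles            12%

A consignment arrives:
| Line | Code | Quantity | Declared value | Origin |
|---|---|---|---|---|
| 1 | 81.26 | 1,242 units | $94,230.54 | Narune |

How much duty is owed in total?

Line 1 (81.26, Narune, 1,242 units, $94,230.54):
Base rate for 81.26 is 4.5%.
Duty = $94,230.54 × 4.5% = $4,240.37.

$4,240.37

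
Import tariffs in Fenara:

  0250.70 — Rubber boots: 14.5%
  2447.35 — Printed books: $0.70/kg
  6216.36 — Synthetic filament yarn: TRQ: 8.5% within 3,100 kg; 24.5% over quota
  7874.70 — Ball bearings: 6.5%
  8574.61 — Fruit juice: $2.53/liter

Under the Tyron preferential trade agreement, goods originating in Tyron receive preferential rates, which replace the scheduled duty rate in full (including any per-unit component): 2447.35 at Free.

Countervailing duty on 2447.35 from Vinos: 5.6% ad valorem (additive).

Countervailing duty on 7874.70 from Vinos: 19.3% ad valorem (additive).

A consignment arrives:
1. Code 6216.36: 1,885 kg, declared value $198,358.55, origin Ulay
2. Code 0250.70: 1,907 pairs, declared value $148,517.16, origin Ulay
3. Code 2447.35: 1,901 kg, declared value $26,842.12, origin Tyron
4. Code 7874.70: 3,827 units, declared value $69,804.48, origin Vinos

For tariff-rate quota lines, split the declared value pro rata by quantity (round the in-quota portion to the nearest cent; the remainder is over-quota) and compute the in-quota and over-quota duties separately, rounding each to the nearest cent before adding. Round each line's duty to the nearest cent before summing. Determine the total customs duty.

Line 1 (6216.36, Ulay, 1,885 kg, $198,358.55):
Code 6216.36 is under a tariff-rate quota (threshold 3,100 kg). Quantity 1,885 kg is within the quota, so the in-quota rate 8.5% applies to the full value.
Duty = $198,358.55 × 8.5% = $16,860.48.
Line 2 (0250.70, Ulay, 1,907 pairs, $148,517.16):
Base rate for 0250.70 is 14.5%.
Duty = $148,517.16 × 14.5% = $21,534.99.
Line 3 (2447.35, Tyron, 1,901 kg, $26,842.12):
Base rate for 2447.35 is $0.70/kg.
Origin Tyron qualifies under the Fenara–Tyron agreement and 2447.35 is covered: preferential rate Free applies instead.
The additional-duty order on 2447.35 targets Vinos, not Tyron; it does not apply.
Duty = $26,842.12 × 0% = $0.00.
Line 4 (7874.70, Vinos, 3,827 units, $69,804.48):
Base rate for 7874.70 is 6.5%.
Additional duty on 7874.70 from Vinos: +19.3%. Applied ad valorem rate: 6.5% + 19.3% = 25.8%.
Duty = $69,804.48 × 25.8% = $18,009.56.
Total = $16,860.48 + $21,534.99 + $0.00 + $18,009.56 = $56,405.03.

$56,405.03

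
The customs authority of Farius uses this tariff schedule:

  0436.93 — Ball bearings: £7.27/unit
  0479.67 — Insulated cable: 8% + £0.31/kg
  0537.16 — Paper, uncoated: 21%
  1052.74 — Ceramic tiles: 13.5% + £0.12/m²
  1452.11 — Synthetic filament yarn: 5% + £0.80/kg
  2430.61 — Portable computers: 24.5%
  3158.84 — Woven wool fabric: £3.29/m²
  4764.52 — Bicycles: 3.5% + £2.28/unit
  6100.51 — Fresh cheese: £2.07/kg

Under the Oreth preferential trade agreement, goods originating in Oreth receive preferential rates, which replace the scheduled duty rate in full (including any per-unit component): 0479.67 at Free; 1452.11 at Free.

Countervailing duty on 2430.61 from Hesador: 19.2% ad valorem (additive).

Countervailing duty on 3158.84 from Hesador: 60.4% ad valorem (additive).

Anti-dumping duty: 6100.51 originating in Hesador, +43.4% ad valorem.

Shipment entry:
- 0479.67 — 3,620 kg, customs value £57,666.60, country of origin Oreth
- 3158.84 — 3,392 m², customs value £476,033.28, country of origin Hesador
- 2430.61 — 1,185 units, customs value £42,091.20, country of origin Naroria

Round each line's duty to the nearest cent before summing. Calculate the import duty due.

Line 1 (0479.67, Oreth, 3,620 kg, £57,666.60):
Base rate for 0479.67 is 8% + £0.31/kg.
Origin Oreth qualifies under the Farius–Oreth agreement and 0479.67 is covered: preferential rate Free applies instead.
Duty = £57,666.60 × 0% = £0.00.
Line 2 (3158.84, Hesador, 3,392 m², £476,033.28):
Base rate for 3158.84 is £3.29/m².
Additional duty on 3158.84 from Hesador: +60.4% ad valorem. Applied ad valorem rate = 60.4%.
Duty = £476,033.28 × 60.4% + 3,392 × £3.29 = £298,683.78.
Line 3 (2430.61, Naroria, 1,185 units, £42,091.20):
Base rate for 2430.61 is 24.5%.
The additional-duty order on 2430.61 targets Hesador, not Naroria; it does not apply.
Duty = £42,091.20 × 24.5% = £10,312.34.
Total = £0.00 + £298,683.78 + £10,312.34 = £308,996.12.

£308,996.12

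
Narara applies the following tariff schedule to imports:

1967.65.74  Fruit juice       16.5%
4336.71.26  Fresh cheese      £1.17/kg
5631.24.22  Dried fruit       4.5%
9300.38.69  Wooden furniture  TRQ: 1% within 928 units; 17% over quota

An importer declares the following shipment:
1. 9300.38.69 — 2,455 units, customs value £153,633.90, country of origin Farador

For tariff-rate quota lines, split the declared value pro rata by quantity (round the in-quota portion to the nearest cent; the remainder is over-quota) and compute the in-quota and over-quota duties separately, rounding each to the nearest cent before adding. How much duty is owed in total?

£16,825.88

Line 1 (9300.38.69, Farador, 2,455 units, £153,633.90):
Code 9300.38.69 is under a tariff-rate quota (threshold 928 units). In-quota: 928 units at 1%; over-quota: 1,527 units at 17%.
Pro-rata value split: in-quota = £153,633.90 × 928/2,455 = £58,074.24; over-quota = £153,633.90 − £58,074.24 = £95,559.66.
In-quota duty = £58,074.24 × 1% = £580.74. Over-quota duty = £95,559.66 × 17% = £16,245.14.
Line duty = £580.74 + £16,245.14 = £16,825.88.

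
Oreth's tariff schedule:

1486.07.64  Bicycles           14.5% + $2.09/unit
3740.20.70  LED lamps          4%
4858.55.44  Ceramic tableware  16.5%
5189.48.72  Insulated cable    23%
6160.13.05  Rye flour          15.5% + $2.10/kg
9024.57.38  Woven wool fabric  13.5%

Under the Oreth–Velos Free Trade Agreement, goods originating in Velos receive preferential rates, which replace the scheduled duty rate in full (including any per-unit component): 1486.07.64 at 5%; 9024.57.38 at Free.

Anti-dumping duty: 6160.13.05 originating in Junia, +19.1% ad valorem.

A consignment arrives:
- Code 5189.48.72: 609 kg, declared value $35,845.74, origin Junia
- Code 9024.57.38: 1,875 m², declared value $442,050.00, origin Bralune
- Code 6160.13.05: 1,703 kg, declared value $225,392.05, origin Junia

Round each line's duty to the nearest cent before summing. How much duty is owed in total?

$149,483.22

Line 1 (5189.48.72, Junia, 609 kg, $35,845.74):
Base rate for 5189.48.72 is 23%.
Duty = $35,845.74 × 23% = $8,244.52.
Line 2 (9024.57.38, Bralune, 1,875 m², $442,050.00):
Base rate for 9024.57.38 is 13.5%.
9024.57.38 has an FTA preferential rate, but origin Bralune is not Velos; base rate stands.
Duty = $442,050.00 × 13.5% = $59,676.75.
Line 3 (6160.13.05, Junia, 1,703 kg, $225,392.05):
Base rate for 6160.13.05 is 15.5% + $2.10/kg.
Additional duty on 6160.13.05 from Junia: +19.1%. Applied ad valorem rate: 15.5% + 19.1% = 34.6%.
Duty = $225,392.05 × 34.6% + 1,703 × $2.10 = $81,561.95.
Total = $8,244.52 + $59,676.75 + $81,561.95 = $149,483.22.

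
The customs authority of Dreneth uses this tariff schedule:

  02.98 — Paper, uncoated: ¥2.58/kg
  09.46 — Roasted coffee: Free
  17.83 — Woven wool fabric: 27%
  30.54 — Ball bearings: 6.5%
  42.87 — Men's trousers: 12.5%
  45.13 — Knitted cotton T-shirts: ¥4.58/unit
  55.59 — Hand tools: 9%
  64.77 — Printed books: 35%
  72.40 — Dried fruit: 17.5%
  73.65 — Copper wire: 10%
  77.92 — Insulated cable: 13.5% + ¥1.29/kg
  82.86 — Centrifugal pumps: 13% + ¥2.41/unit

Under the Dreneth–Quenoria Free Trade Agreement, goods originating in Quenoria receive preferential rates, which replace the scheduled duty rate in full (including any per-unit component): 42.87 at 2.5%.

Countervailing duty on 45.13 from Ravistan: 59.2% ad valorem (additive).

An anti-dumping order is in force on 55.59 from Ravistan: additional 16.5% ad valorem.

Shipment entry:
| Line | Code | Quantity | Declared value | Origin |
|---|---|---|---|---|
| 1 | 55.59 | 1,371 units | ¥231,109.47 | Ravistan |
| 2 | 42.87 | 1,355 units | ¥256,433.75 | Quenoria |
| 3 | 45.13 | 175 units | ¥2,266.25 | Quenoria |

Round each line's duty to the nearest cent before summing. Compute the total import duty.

Line 1 (55.59, Ravistan, 1,371 units, ¥231,109.47):
Base rate for 55.59 is 9%.
Additional duty on 55.59 from Ravistan: +16.5%. Applied ad valorem rate: 9% + 16.5% = 25.5%.
Duty = ¥231,109.47 × 25.5% = ¥58,932.91.
Line 2 (42.87, Quenoria, 1,355 units, ¥256,433.75):
Base rate for 42.87 is 12.5%.
Origin Quenoria qualifies under the Dreneth–Quenoria agreement and 42.87 is covered: preferential rate 2.5% applies instead.
Duty = ¥256,433.75 × 2.5% = ¥6,410.84.
Line 3 (45.13, Quenoria, 175 units, ¥2,266.25):
Base rate for 45.13 is ¥4.58/unit.
Origin Quenoria is the FTA partner but 45.13 is not on the preference list; base rate stands.
The additional-duty order on 45.13 targets Ravistan, not Quenoria; it does not apply.
Duty = 175 × ¥4.58 = ¥801.50.
Total = ¥58,932.91 + ¥6,410.84 + ¥801.50 = ¥66,145.25.

¥66,145.25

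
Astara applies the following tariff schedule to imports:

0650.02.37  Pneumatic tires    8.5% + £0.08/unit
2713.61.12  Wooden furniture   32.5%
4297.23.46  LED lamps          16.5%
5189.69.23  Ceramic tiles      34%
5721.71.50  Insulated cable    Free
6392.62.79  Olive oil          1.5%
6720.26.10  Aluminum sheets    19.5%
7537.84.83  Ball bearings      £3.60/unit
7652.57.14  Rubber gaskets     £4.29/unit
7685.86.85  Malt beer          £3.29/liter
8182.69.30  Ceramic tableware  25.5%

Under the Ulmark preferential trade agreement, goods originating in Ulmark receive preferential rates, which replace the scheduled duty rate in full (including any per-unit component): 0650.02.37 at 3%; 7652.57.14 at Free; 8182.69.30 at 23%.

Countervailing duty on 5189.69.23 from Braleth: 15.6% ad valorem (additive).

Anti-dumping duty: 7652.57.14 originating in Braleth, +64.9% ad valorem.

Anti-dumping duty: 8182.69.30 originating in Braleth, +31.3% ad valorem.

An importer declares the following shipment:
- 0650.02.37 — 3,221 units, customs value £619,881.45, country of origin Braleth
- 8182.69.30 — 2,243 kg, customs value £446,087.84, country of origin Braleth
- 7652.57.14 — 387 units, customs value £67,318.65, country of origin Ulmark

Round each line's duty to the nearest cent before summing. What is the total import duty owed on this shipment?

Line 1 (0650.02.37, Braleth, 3,221 units, £619,881.45):
Base rate for 0650.02.37 is 8.5% + £0.08/unit.
0650.02.37 has an FTA preferential rate, but origin Braleth is not Ulmark; base rate stands.
Duty = £619,881.45 × 8.5% + 3,221 × £0.08 = £52,947.60.
Line 2 (8182.69.30, Braleth, 2,243 kg, £446,087.84):
Base rate for 8182.69.30 is 25.5%.
8182.69.30 has an FTA preferential rate, but origin Braleth is not Ulmark; base rate stands.
Additional duty on 8182.69.30 from Braleth: +31.3%. Applied ad valorem rate: 25.5% + 31.3% = 56.8%.
Duty = £446,087.84 × 56.8% = £253,377.89.
Line 3 (7652.57.14, Ulmark, 387 units, £67,318.65):
Base rate for 7652.57.14 is £4.29/unit.
Origin Ulmark qualifies under the Astara–Ulmark agreement and 7652.57.14 is covered: preferential rate Free applies instead.
The additional-duty order on 7652.57.14 targets Braleth, not Ulmark; it does not apply.
Duty = £67,318.65 × 0% = £0.00.
Total = £52,947.60 + £253,377.89 + £0.00 = £306,325.49.

£306,325.49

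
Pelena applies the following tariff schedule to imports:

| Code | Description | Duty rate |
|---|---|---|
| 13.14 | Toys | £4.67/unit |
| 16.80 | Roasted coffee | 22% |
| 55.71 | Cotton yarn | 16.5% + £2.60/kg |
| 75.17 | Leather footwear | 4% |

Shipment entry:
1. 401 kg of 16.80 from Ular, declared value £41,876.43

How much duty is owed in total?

Line 1 (16.80, Ular, 401 kg, £41,876.43):
Base rate for 16.80 is 22%.
Duty = £41,876.43 × 22% = £9,212.81.

£9,212.81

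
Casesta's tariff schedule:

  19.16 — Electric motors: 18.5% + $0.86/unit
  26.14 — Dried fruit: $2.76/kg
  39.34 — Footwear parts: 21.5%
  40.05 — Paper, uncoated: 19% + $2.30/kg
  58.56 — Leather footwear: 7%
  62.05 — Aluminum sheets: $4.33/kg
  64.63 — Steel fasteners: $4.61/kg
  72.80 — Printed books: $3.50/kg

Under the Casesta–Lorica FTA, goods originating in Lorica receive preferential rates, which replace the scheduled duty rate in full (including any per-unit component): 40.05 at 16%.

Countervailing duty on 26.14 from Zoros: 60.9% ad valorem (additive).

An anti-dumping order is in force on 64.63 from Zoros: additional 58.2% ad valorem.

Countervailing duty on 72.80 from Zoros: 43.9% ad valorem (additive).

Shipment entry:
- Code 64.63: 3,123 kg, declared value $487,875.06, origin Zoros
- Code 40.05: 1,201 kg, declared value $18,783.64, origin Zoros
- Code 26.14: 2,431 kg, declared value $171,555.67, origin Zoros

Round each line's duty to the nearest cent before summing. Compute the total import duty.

$415,858.46

Line 1 (64.63, Zoros, 3,123 kg, $487,875.06):
Base rate for 64.63 is $4.61/kg.
Additional duty on 64.63 from Zoros: +58.2% ad valorem. Applied ad valorem rate = 58.2%.
Duty = $487,875.06 × 58.2% + 3,123 × $4.61 = $298,340.31.
Line 2 (40.05, Zoros, 1,201 kg, $18,783.64):
Base rate for 40.05 is 19% + $2.30/kg.
40.05 has an FTA preferential rate, but origin Zoros is not Lorica; base rate stands.
Duty = $18,783.64 × 19% + 1,201 × $2.30 = $6,331.19.
Line 3 (26.14, Zoros, 2,431 kg, $171,555.67):
Base rate for 26.14 is $2.76/kg.
Additional duty on 26.14 from Zoros: +60.9% ad valorem. Applied ad valorem rate = 60.9%.
Duty = $171,555.67 × 60.9% + 2,431 × $2.76 = $111,186.96.
Total = $298,340.31 + $6,331.19 + $111,186.96 = $415,858.46.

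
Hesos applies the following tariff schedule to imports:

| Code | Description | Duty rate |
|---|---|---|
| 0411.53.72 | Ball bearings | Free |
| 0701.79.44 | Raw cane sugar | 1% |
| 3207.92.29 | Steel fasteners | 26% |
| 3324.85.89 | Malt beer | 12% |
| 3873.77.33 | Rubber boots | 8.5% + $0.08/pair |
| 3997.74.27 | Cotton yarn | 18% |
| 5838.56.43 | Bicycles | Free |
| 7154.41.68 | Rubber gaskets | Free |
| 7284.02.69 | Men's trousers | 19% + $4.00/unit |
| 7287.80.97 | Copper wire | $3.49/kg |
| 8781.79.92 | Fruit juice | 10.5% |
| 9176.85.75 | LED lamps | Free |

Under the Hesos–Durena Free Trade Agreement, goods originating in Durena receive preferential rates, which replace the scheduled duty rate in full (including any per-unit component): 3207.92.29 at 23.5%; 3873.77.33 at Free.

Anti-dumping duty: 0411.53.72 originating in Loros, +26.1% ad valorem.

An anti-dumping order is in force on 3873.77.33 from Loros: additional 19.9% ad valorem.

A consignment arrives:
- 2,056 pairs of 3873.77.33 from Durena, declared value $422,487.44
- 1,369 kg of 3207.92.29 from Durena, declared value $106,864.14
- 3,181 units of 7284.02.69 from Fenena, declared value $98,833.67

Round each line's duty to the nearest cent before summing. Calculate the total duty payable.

$56,615.47

Line 1 (3873.77.33, Durena, 2,056 pairs, $422,487.44):
Base rate for 3873.77.33 is 8.5% + $0.08/pair.
Origin Durena qualifies under the Hesos–Durena agreement and 3873.77.33 is covered: preferential rate Free applies instead.
The additional-duty order on 3873.77.33 targets Loros, not Durena; it does not apply.
Duty = $422,487.44 × 0% = $0.00.
Line 2 (3207.92.29, Durena, 1,369 kg, $106,864.14):
Base rate for 3207.92.29 is 26%.
Origin Durena qualifies under the Hesos–Durena agreement and 3207.92.29 is covered: preferential rate 23.5% applies instead.
Duty = $106,864.14 × 23.5% = $25,113.07.
Line 3 (7284.02.69, Fenena, 3,181 units, $98,833.67):
Base rate for 7284.02.69 is 19% + $4.00/unit.
Duty = $98,833.67 × 19% + 3,181 × $4.00 = $31,502.40.
Total = $0.00 + $25,113.07 + $31,502.40 = $56,615.47.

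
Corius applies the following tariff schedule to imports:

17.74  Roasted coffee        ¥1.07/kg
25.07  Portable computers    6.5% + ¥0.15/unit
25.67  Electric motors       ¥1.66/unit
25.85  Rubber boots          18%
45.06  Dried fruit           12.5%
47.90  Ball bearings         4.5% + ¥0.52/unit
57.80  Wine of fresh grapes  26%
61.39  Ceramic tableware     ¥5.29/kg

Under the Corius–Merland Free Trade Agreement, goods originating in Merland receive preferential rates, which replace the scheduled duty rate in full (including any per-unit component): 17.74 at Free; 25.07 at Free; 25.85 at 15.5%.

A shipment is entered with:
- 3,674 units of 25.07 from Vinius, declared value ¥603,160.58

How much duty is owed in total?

Line 1 (25.07, Vinius, 3,674 units, ¥603,160.58):
Base rate for 25.07 is 6.5% + ¥0.15/unit.
25.07 has an FTA preferential rate, but origin Vinius is not Merland; base rate stands.
Duty = ¥603,160.58 × 6.5% + 3,674 × ¥0.15 = ¥39,756.54.

¥39,756.54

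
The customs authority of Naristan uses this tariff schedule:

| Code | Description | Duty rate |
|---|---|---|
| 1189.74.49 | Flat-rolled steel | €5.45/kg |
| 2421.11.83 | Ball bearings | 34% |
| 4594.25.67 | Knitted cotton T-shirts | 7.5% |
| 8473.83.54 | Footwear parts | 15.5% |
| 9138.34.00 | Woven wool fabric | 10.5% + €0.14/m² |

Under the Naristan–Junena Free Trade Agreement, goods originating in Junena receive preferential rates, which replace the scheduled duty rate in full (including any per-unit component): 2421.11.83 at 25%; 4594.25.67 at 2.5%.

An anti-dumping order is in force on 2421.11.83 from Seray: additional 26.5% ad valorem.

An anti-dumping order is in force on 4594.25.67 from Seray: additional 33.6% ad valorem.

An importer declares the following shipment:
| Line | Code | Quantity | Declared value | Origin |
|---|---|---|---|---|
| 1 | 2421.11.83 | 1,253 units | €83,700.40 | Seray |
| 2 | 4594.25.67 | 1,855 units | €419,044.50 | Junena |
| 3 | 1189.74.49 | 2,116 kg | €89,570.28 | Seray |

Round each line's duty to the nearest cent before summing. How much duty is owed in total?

€72,647.05

Line 1 (2421.11.83, Seray, 1,253 units, €83,700.40):
Base rate for 2421.11.83 is 34%.
2421.11.83 has an FTA preferential rate, but origin Seray is not Junena; base rate stands.
Additional duty on 2421.11.83 from Seray: +26.5%. Applied ad valorem rate: 34% + 26.5% = 60.5%.
Duty = €83,700.40 × 60.5% = €50,638.74.
Line 2 (4594.25.67, Junena, 1,855 units, €419,044.50):
Base rate for 4594.25.67 is 7.5%.
Origin Junena qualifies under the Naristan–Junena agreement and 4594.25.67 is covered: preferential rate 2.5% applies instead.
The additional-duty order on 4594.25.67 targets Seray, not Junena; it does not apply.
Duty = €419,044.50 × 2.5% = €10,476.11.
Line 3 (1189.74.49, Seray, 2,116 kg, €89,570.28):
Base rate for 1189.74.49 is €5.45/kg.
Duty = 2,116 × €5.45 = €11,532.20.
Total = €50,638.74 + €10,476.11 + €11,532.20 = €72,647.05.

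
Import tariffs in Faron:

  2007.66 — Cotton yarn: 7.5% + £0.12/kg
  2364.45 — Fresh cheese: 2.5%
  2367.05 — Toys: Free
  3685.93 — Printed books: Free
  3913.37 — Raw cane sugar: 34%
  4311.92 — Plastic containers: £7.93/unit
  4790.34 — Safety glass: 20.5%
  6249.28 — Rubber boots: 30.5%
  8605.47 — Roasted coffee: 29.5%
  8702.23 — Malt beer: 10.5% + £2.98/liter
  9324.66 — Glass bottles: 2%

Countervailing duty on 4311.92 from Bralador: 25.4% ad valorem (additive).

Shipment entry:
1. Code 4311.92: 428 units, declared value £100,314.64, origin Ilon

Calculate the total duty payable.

Line 1 (4311.92, Ilon, 428 units, £100,314.64):
Base rate for 4311.92 is £7.93/unit.
The additional-duty order on 4311.92 targets Bralador, not Ilon; it does not apply.
Duty = 428 × £7.93 = £3,394.04.

£3,394.04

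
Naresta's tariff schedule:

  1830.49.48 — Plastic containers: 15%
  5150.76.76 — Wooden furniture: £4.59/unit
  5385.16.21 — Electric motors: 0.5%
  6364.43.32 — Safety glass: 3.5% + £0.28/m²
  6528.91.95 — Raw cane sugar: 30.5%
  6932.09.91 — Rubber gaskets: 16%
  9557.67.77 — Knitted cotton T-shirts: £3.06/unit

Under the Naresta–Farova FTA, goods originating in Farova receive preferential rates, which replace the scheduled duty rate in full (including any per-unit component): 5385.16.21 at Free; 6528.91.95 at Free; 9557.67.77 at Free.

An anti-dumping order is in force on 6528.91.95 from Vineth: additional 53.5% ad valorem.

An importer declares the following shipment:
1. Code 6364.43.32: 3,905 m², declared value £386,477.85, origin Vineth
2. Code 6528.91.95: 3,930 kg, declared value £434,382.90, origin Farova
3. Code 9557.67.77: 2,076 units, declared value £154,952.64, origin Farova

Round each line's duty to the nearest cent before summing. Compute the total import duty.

£14,620.12

Line 1 (6364.43.32, Vineth, 3,905 m², £386,477.85):
Base rate for 6364.43.32 is 3.5% + £0.28/m².
Duty = £386,477.85 × 3.5% + 3,905 × £0.28 = £14,620.12.
Line 2 (6528.91.95, Farova, 3,930 kg, £434,382.90):
Base rate for 6528.91.95 is 30.5%.
Origin Farova qualifies under the Naresta–Farova agreement and 6528.91.95 is covered: preferential rate Free applies instead.
The additional-duty order on 6528.91.95 targets Vineth, not Farova; it does not apply.
Duty = £434,382.90 × 0% = £0.00.
Line 3 (9557.67.77, Farova, 2,076 units, £154,952.64):
Base rate for 9557.67.77 is £3.06/unit.
Origin Farova qualifies under the Naresta–Farova agreement and 9557.67.77 is covered: preferential rate Free applies instead.
Duty = £154,952.64 × 0% = £0.00.
Total = £14,620.12 + £0.00 + £0.00 = £14,620.12.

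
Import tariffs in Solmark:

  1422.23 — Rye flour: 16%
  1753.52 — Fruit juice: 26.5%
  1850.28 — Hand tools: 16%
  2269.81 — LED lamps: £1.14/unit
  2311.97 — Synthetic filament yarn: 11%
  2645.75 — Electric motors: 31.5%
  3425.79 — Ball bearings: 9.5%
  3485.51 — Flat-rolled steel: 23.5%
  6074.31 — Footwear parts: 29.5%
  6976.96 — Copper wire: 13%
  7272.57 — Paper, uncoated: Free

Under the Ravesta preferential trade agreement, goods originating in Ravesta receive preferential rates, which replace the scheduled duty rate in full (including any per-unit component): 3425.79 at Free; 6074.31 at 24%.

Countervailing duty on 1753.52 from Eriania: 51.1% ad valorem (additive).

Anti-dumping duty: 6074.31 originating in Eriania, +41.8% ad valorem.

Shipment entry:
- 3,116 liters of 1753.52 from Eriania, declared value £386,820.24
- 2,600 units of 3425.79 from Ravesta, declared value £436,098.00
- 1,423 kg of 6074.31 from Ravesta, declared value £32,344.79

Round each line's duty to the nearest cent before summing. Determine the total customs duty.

Line 1 (1753.52, Eriania, 3,116 liters, £386,820.24):
Base rate for 1753.52 is 26.5%.
Additional duty on 1753.52 from Eriania: +51.1%. Applied ad valorem rate: 26.5% + 51.1% = 77.6%.
Duty = £386,820.24 × 77.6% = £300,172.51.
Line 2 (3425.79, Ravesta, 2,600 units, £436,098.00):
Base rate for 3425.79 is 9.5%.
Origin Ravesta qualifies under the Solmark–Ravesta agreement and 3425.79 is covered: preferential rate Free applies instead.
Duty = £436,098.00 × 0% = £0.00.
Line 3 (6074.31, Ravesta, 1,423 kg, £32,344.79):
Base rate for 6074.31 is 29.5%.
Origin Ravesta qualifies under the Solmark–Ravesta agreement and 6074.31 is covered: preferential rate 24% applies instead.
The additional-duty order on 6074.31 targets Eriania, not Ravesta; it does not apply.
Duty = £32,344.79 × 24% = £7,762.75.
Total = £300,172.51 + £0.00 + £7,762.75 = £307,935.26.

£307,935.26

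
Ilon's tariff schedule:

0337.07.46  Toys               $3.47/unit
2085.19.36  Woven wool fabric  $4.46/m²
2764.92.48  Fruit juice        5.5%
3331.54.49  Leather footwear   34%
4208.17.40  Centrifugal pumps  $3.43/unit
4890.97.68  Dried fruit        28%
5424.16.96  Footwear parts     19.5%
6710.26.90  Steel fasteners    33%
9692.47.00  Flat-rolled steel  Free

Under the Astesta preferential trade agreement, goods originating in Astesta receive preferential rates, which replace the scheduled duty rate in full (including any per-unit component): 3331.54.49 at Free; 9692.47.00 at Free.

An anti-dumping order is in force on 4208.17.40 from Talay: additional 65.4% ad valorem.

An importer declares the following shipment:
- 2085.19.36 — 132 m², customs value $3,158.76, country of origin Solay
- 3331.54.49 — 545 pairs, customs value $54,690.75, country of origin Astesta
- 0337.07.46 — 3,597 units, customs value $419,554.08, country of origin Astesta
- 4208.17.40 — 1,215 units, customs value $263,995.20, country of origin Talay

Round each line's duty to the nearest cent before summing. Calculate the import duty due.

$189,890.62

Line 1 (2085.19.36, Solay, 132 m², $3,158.76):
Base rate for 2085.19.36 is $4.46/m².
Duty = 132 × $4.46 = $588.72.
Line 2 (3331.54.49, Astesta, 545 pairs, $54,690.75):
Base rate for 3331.54.49 is 34%.
Origin Astesta qualifies under the Ilon–Astesta agreement and 3331.54.49 is covered: preferential rate Free applies instead.
Duty = $54,690.75 × 0% = $0.00.
Line 3 (0337.07.46, Astesta, 3,597 units, $419,554.08):
Base rate for 0337.07.46 is $3.47/unit.
Origin Astesta is the FTA partner but 0337.07.46 is not on the preference list; base rate stands.
Duty = 3,597 × $3.47 = $12,481.59.
Line 4 (4208.17.40, Talay, 1,215 units, $263,995.20):
Base rate for 4208.17.40 is $3.43/unit.
Additional duty on 4208.17.40 from Talay: +65.4% ad valorem. Applied ad valorem rate = 65.4%.
Duty = $263,995.20 × 65.4% + 1,215 × $3.43 = $176,820.31.
Total = $588.72 + $0.00 + $12,481.59 + $176,820.31 = $189,890.62.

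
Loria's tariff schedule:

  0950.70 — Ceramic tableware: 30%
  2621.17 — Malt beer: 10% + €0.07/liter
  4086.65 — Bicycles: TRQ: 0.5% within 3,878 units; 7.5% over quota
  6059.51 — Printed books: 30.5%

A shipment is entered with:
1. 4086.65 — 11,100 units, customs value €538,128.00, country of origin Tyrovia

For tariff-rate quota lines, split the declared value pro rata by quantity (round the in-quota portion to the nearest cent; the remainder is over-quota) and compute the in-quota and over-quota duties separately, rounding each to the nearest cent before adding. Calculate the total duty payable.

€27,199.22

Line 1 (4086.65, Tyrovia, 11,100 units, €538,128.00):
Code 4086.65 is under a tariff-rate quota (threshold 3,878 units). In-quota: 3,878 units at 0.5%; over-quota: 7,222 units at 7.5%.
Pro-rata value split: in-quota = €538,128.00 × 3,878/11,100 = €188,005.44; over-quota = €538,128.00 − €188,005.44 = €350,122.56.
In-quota duty = €188,005.44 × 0.5% = €940.03. Over-quota duty = €350,122.56 × 7.5% = €26,259.19.
Line duty = €940.03 + €26,259.19 = €27,199.22.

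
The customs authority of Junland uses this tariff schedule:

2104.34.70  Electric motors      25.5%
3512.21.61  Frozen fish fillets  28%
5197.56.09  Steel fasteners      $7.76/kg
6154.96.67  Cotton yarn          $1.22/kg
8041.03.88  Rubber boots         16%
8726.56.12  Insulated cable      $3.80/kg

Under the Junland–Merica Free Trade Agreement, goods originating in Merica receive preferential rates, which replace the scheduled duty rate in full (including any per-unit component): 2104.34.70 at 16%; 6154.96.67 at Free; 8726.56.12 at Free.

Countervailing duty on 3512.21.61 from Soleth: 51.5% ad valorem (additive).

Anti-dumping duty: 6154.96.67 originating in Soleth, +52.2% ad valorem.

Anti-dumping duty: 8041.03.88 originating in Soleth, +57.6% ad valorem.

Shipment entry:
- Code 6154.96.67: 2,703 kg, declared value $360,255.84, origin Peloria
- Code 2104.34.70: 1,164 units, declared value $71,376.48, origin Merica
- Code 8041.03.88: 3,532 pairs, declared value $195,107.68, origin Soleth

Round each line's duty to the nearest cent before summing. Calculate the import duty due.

$158,317.15

Line 1 (6154.96.67, Peloria, 2,703 kg, $360,255.84):
Base rate for 6154.96.67 is $1.22/kg.
6154.96.67 has an FTA preferential rate, but origin Peloria is not Merica; base rate stands.
The additional-duty order on 6154.96.67 targets Soleth, not Peloria; it does not apply.
Duty = 2,703 × $1.22 = $3,297.66.
Line 2 (2104.34.70, Merica, 1,164 units, $71,376.48):
Base rate for 2104.34.70 is 25.5%.
Origin Merica qualifies under the Junland–Merica agreement and 2104.34.70 is covered: preferential rate 16% applies instead.
Duty = $71,376.48 × 16% = $11,420.24.
Line 3 (8041.03.88, Soleth, 3,532 pairs, $195,107.68):
Base rate for 8041.03.88 is 16%.
Additional duty on 8041.03.88 from Soleth: +57.6%. Applied ad valorem rate: 16% + 57.6% = 73.6%.
Duty = $195,107.68 × 73.6% = $143,599.25.
Total = $3,297.66 + $11,420.24 + $143,599.25 = $158,317.15.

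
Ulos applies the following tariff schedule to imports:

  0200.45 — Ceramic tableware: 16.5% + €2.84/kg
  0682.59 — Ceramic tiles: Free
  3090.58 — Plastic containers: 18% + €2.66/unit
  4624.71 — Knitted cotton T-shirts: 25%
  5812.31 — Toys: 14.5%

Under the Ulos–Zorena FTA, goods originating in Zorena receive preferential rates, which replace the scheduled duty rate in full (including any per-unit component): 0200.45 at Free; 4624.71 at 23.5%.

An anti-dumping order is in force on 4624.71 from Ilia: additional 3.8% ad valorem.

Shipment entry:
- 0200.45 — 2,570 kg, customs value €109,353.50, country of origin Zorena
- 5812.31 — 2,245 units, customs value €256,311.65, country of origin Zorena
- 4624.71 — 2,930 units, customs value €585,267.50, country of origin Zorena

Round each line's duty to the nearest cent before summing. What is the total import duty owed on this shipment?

Line 1 (0200.45, Zorena, 2,570 kg, €109,353.50):
Base rate for 0200.45 is 16.5% + €2.84/kg.
Origin Zorena qualifies under the Ulos–Zorena agreement and 0200.45 is covered: preferential rate Free applies instead.
Duty = €109,353.50 × 0% = €0.00.
Line 2 (5812.31, Zorena, 2,245 units, €256,311.65):
Base rate for 5812.31 is 14.5%.
Origin Zorena is the FTA partner but 5812.31 is not on the preference list; base rate stands.
Duty = €256,311.65 × 14.5% = €37,165.19.
Line 3 (4624.71, Zorena, 2,930 units, €585,267.50):
Base rate for 4624.71 is 25%.
Origin Zorena qualifies under the Ulos–Zorena agreement and 4624.71 is covered: preferential rate 23.5% applies instead.
The additional-duty order on 4624.71 targets Ilia, not Zorena; it does not apply.
Duty = €585,267.50 × 23.5% = €137,537.86.
Total = €0.00 + €37,165.19 + €137,537.86 = €174,703.05.

€174,703.05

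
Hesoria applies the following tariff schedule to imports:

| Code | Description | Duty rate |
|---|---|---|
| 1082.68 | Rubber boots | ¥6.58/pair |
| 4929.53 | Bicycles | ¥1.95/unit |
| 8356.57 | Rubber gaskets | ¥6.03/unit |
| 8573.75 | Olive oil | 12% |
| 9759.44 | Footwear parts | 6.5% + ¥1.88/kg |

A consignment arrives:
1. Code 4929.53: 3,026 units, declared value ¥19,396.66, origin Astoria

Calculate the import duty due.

¥5,900.70

Line 1 (4929.53, Astoria, 3,026 units, ¥19,396.66):
Base rate for 4929.53 is ¥1.95/unit.
Duty = 3,026 × ¥1.95 = ¥5,900.70.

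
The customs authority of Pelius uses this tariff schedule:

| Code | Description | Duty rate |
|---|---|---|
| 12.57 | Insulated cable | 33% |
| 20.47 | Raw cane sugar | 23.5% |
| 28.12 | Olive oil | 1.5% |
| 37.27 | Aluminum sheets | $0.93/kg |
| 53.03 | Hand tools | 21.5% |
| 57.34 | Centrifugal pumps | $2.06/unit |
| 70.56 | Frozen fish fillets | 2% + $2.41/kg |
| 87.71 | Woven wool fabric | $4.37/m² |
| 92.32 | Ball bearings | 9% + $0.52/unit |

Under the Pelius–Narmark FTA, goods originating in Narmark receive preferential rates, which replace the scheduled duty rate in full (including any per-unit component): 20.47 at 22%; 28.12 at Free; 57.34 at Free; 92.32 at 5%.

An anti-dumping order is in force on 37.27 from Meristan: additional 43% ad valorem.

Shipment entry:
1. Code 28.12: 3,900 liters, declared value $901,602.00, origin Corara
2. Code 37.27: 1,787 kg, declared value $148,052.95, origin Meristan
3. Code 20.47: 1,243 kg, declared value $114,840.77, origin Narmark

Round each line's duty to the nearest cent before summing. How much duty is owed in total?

$104,113.68

Line 1 (28.12, Corara, 3,900 liters, $901,602.00):
Base rate for 28.12 is 1.5%.
28.12 has an FTA preferential rate, but origin Corara is not Narmark; base rate stands.
Duty = $901,602.00 × 1.5% = $13,524.03.
Line 2 (37.27, Meristan, 1,787 kg, $148,052.95):
Base rate for 37.27 is $0.93/kg.
Additional duty on 37.27 from Meristan: +43% ad valorem. Applied ad valorem rate = 43%.
Duty = $148,052.95 × 43% + 1,787 × $0.93 = $65,324.68.
Line 3 (20.47, Narmark, 1,243 kg, $114,840.77):
Base rate for 20.47 is 23.5%.
Origin Narmark qualifies under the Pelius–Narmark agreement and 20.47 is covered: preferential rate 22% applies instead.
Duty = $114,840.77 × 22% = $25,264.97.
Total = $13,524.03 + $65,324.68 + $25,264.97 = $104,113.68.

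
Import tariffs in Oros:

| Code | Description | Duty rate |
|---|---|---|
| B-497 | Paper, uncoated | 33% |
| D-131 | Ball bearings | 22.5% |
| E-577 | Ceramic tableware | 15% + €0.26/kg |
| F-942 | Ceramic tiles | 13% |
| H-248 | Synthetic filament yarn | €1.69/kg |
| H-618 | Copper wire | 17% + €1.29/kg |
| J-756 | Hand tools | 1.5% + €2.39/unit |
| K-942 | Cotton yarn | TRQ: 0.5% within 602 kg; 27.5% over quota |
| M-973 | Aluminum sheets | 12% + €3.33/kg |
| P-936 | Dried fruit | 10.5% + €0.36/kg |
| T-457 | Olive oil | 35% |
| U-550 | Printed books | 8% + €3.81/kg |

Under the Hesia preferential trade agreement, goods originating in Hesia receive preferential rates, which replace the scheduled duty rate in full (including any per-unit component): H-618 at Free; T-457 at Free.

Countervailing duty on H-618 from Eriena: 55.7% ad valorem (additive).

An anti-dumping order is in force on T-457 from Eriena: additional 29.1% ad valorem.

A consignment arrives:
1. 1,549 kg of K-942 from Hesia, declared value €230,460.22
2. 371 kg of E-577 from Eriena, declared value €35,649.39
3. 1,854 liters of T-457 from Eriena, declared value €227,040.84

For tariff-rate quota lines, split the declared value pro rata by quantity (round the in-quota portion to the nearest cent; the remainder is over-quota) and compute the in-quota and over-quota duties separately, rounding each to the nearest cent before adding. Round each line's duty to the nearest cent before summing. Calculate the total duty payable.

Line 1 (K-942, Hesia, 1,549 kg, €230,460.22):
Code K-942 is under a tariff-rate quota (threshold 602 kg). In-quota: 602 kg at 0.5%; over-quota: 947 kg at 27.5%.
Pro-rata value split: in-quota = €230,460.22 × 602/1,549 = €89,565.56; over-quota = €230,460.22 − €89,565.56 = €140,894.66.
In-quota duty = €89,565.56 × 0.5% = €447.83. Over-quota duty = €140,894.66 × 27.5% = €38,746.03.
Line duty = €447.83 + €38,746.03 = €39,193.86.
Line 2 (E-577, Eriena, 371 kg, €35,649.39):
Base rate for E-577 is 15% + €0.26/kg.
Duty = €35,649.39 × 15% + 371 × €0.26 = €5,443.87.
Line 3 (T-457, Eriena, 1,854 liters, €227,040.84):
Base rate for T-457 is 35%.
T-457 has an FTA preferential rate, but origin Eriena is not Hesia; base rate stands.
Additional duty on T-457 from Eriena: +29.1%. Applied ad valorem rate: 35% + 29.1% = 64.1%.
Duty = €227,040.84 × 64.1% = €145,533.18.
Total = €39,193.86 + €5,443.87 + €145,533.18 = €190,170.91.

€190,170.91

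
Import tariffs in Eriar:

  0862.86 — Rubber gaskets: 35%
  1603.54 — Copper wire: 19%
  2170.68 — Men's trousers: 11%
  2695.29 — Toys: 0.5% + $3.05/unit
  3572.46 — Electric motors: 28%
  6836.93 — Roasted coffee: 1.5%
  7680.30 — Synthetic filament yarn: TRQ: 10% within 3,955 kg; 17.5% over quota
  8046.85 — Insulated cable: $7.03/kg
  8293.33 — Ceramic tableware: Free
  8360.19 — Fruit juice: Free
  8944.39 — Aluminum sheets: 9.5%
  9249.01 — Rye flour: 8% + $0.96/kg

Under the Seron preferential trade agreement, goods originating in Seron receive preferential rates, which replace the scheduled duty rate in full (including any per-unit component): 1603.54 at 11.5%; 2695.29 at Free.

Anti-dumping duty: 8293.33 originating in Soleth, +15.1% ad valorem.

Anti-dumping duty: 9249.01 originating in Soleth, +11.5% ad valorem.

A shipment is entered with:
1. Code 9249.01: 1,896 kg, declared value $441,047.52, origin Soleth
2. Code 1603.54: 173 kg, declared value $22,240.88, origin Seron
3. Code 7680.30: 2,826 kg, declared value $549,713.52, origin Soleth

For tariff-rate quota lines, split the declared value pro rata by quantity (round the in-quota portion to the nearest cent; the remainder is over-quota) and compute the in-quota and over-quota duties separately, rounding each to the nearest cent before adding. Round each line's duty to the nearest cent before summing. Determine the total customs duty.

Line 1 (9249.01, Soleth, 1,896 kg, $441,047.52):
Base rate for 9249.01 is 8% + $0.96/kg.
Additional duty on 9249.01 from Soleth: +11.5%. Applied ad valorem rate: 8% + 11.5% = 19.5%.
Duty = $441,047.52 × 19.5% + 1,896 × $0.96 = $87,824.43.
Line 2 (1603.54, Seron, 173 kg, $22,240.88):
Base rate for 1603.54 is 19%.
Origin Seron qualifies under the Eriar–Seron agreement and 1603.54 is covered: preferential rate 11.5% applies instead.
Duty = $22,240.88 × 11.5% = $2,557.70.
Line 3 (7680.30, Soleth, 2,826 kg, $549,713.52):
Code 7680.30 is under a tariff-rate quota (threshold 3,955 kg). Quantity 2,826 kg is within the quota, so the in-quota rate 10% applies to the full value.
Duty = $549,713.52 × 10% = $54,971.35.
Total = $87,824.43 + $2,557.70 + $54,971.35 = $145,353.48.

$145,353.48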